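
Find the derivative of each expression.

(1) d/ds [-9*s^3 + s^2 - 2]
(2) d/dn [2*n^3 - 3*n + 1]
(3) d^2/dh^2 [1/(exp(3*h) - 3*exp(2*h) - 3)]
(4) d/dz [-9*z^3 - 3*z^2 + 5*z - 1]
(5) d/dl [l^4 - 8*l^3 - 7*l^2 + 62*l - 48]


(1) = s*(2 - 27*s)
(2) = 6*n^2 - 3
(3) = 3*((4 - 3*exp(h))*(-exp(3*h) + 3*exp(2*h) + 3) - 6*(exp(h) - 2)^2*exp(2*h))*exp(2*h)/(-exp(3*h) + 3*exp(2*h) + 3)^3
(4) = -27*z^2 - 6*z + 5
(5) = 4*l^3 - 24*l^2 - 14*l + 62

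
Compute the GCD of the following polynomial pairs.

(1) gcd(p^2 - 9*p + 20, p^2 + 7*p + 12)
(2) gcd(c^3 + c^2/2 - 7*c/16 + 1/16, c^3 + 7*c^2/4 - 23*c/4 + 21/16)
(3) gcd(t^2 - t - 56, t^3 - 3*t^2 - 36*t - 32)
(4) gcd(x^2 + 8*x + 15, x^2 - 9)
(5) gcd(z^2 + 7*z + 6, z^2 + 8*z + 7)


(1) = gcd((p - 5)*(p - 4), (p + 3)*(p + 4)) = 1
(2) = c - 1/4
(3) = t - 8
(4) = x + 3
(5) = z + 1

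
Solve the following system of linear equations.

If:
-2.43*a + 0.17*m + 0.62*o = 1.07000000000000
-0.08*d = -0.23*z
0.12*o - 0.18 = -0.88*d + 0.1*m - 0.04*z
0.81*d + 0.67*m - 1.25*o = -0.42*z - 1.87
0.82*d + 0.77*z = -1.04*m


Then:
a = -0.06
d = 0.00
m = -0.00
o = 1.50
z = 0.00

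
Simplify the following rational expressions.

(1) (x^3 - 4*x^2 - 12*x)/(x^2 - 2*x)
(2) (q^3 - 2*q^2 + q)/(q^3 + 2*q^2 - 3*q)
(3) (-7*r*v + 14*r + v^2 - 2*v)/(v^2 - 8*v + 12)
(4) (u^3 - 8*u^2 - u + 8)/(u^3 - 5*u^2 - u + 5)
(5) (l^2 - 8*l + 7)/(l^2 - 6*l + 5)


(1) = (x^2 - 4*x - 12)/(x - 2)
(2) = (q - 1)/(q + 3)
(3) = (-7*r + v)/(v - 6)
(4) = (u - 8)/(u - 5)
(5) = (l - 7)/(l - 5)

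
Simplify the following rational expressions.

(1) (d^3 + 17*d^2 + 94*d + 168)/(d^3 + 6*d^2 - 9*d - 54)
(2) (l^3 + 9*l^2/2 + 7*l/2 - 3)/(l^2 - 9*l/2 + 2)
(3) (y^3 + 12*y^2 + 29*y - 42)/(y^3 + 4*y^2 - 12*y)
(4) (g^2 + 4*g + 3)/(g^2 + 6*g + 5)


(1) = (d^2 + 11*d + 28)/(d^2 - 9)
(2) = (l^2 + 5*l + 6)/(l - 4)
(3) = (y^2 + 6*y - 7)/(y^2 - 2*y)
(4) = (g + 3)/(g + 5)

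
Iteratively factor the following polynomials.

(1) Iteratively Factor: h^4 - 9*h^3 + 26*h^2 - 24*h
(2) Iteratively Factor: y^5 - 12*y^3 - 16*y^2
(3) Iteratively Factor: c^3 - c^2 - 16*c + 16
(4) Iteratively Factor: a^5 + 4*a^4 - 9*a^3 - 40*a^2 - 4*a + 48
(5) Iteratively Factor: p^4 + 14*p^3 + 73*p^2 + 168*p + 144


(1) = (h - 2)*(h^3 - 7*h^2 + 12*h) = (h - 4)*(h - 2)*(h^2 - 3*h) = h*(h - 4)*(h - 2)*(h - 3)
(2) = (y)*(y^4 - 12*y^2 - 16*y) = y*(y + 2)*(y^3 - 2*y^2 - 8*y) = y*(y + 2)^2*(y^2 - 4*y) = y*(y - 4)*(y + 2)^2*(y)
(3) = (c + 4)*(c^2 - 5*c + 4) = (c - 1)*(c + 4)*(c - 4)
(4) = (a + 2)*(a^4 + 2*a^3 - 13*a^2 - 14*a + 24) = (a - 3)*(a + 2)*(a^3 + 5*a^2 + 2*a - 8) = (a - 3)*(a + 2)*(a + 4)*(a^2 + a - 2) = (a - 3)*(a - 1)*(a + 2)*(a + 4)*(a + 2)
(5) = (p + 3)*(p^3 + 11*p^2 + 40*p + 48) = (p + 3)^2*(p^2 + 8*p + 16) = (p + 3)^2*(p + 4)*(p + 4)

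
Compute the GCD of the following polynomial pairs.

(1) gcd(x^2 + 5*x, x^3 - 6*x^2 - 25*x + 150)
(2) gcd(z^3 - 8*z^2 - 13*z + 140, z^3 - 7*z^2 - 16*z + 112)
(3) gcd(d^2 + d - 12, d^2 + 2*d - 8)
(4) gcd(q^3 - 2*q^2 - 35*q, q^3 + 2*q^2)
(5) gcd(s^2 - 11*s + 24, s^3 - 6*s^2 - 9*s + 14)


(1) = gcd(x*(x + 5), (x - 6)*(x - 5)*(x + 5)) = x + 5
(2) = z^2 - 3*z - 28
(3) = gcd((d - 3)*(d + 4), (d - 2)*(d + 4)) = d + 4
(4) = gcd(q*(q - 7)*(q + 5), q^2*(q + 2)) = q
(5) = gcd((s - 8)*(s - 3), (s - 7)*(s - 1)*(s + 2)) = 1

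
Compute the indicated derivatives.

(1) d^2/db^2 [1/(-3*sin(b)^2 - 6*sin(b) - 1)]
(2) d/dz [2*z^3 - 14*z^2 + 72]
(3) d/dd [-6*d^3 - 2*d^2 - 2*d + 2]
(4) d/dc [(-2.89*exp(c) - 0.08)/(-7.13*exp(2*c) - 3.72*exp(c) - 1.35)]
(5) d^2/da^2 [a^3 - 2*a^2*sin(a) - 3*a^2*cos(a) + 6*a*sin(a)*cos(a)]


(1) = 6*(6*sin(b)^4 + 9*sin(b)^3 - 5*sin(b)^2 - 19*sin(b) - 11)/(3*sin(b)^2 + 6*sin(b) + 1)^3
(2) = 2*z*(3*z - 14)
(3) = -18*d^2 - 4*d - 2
(4) = (-20.6057*exp(2*c) - 1.1408*exp(c) + 3.6039)*exp(c)/(50.8369*exp(4*c) + 53.0472*exp(3*c) + 33.0894*exp(2*c) + 10.044*exp(c) + 1.8225)
(5) = 2*a^2*sin(a) + 3*a^2*cos(a) + 12*a*sin(a) - 12*a*sin(2*a) - 8*a*cos(a) + 6*a - 4*sin(a) - 6*cos(a) + 12*cos(2*a)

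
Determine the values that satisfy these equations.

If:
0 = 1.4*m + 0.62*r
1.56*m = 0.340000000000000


Then:
m = 0.22
r = -0.49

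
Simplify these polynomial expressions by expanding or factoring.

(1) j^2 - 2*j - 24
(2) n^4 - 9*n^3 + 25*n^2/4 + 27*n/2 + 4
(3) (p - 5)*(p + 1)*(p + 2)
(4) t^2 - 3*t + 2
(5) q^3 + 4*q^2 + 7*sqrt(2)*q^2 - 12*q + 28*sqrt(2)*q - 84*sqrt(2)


(1) = (j - 6)*(j + 4)
(2) = (n - 8)*(n - 2)*(n + 1/2)^2
(3) = p^3 - 2*p^2 - 13*p - 10
(4) = (t - 2)*(t - 1)
(5) = (q - 2)*(q + 6)*(q + 7*sqrt(2))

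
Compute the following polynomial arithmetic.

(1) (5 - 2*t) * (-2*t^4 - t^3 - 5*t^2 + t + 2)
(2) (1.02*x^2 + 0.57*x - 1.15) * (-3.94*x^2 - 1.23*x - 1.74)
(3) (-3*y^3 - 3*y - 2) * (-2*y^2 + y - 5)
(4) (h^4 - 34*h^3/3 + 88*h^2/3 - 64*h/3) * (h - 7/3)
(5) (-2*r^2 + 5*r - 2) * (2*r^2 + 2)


(1) = 4*t^5 - 8*t^4 + 5*t^3 - 27*t^2 + t + 10
(2) = -4.0188*x^4 - 3.5004*x^3 + 2.0551*x^2 + 0.4227*x + 2.001
(3) = 6*y^5 - 3*y^4 + 21*y^3 + y^2 + 13*y + 10
(4) = h^5 - 41*h^4/3 + 502*h^3/9 - 808*h^2/9 + 448*h/9
(5) = -4*r^4 + 10*r^3 - 8*r^2 + 10*r - 4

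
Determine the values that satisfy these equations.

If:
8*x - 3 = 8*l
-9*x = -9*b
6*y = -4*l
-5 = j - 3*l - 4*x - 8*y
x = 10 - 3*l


Then:
b = 89/32
j = 49/96
l = 77/32
x = 89/32
y = -77/48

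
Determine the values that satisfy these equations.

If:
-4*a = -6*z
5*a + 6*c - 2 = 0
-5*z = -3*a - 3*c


Then:
a = 6/17
c = 2/51
z = 4/17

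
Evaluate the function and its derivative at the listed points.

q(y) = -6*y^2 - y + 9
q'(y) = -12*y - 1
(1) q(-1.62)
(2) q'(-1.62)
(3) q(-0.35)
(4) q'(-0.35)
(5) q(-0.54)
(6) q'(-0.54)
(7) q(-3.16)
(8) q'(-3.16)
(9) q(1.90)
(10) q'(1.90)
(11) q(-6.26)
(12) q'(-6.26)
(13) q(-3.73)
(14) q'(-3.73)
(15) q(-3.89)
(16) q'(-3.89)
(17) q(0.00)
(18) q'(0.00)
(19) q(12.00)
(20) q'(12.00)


(1) = -5.13
(2) = 18.44
(3) = 8.62
(4) = 3.20
(5) = 7.79
(6) = 5.48
(7) = -47.75
(8) = 36.92
(9) = -14.56
(10) = -23.80
(11) = -219.87
(12) = 74.12
(13) = -70.75
(14) = 43.76
(15) = -77.90
(16) = 45.68
(17) = 9.00
(18) = -1.00
(19) = -867.00
(20) = -145.00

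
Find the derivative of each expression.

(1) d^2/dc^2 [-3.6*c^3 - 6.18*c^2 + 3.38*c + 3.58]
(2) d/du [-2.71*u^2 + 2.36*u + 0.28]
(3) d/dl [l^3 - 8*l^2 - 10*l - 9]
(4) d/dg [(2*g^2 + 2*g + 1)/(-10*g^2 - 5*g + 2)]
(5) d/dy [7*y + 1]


(1) = -21.6*c - 12.36
(2) = 2.36 - 5.42*u
(3) = 3*l^2 - 16*l - 10
(4) = (10*g^2 + 28*g + 9)/(100*g^4 + 100*g^3 - 15*g^2 - 20*g + 4)
(5) = 7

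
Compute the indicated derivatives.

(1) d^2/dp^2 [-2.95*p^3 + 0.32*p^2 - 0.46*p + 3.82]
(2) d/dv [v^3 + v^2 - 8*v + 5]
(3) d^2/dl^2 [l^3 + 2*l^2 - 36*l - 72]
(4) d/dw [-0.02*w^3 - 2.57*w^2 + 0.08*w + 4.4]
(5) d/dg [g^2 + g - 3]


(1) = 0.64 - 17.7*p
(2) = 3*v^2 + 2*v - 8
(3) = 6*l + 4
(4) = -0.06*w^2 - 5.14*w + 0.08
(5) = 2*g + 1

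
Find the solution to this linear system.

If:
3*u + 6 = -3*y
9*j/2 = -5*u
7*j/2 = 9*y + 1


Then:
j = 85/23
u = -153/46
y = 61/46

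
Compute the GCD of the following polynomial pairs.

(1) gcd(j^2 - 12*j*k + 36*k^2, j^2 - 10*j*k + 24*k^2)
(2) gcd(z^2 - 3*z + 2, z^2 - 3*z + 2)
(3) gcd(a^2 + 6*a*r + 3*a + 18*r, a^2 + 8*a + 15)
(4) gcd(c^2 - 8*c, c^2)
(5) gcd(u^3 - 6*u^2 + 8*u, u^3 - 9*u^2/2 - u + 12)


(1) = j - 6*k
(2) = gcd((z - 2)*(z - 1), (z - 2)*(z - 1)) = z^2 - 3*z + 2
(3) = a + 3
(4) = c
(5) = u^2 - 6*u + 8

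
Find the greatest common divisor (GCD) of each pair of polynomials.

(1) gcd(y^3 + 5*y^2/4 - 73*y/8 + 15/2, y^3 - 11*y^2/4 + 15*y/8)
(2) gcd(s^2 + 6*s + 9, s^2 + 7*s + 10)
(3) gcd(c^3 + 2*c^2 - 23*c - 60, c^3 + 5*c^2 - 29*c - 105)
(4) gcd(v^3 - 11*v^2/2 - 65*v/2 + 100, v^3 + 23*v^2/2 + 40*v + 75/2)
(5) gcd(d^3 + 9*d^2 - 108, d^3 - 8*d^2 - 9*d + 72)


(1) = gcd((y - 3/2)*(y - 5/4)*(y + 4), y*(y - 3/2)*(y - 5/4)) = y^2 - 11*y/4 + 15/8
(2) = gcd((s + 3)^2, (s + 2)*(s + 5)) = 1
(3) = gcd((c - 5)*(c + 3)*(c + 4), (c - 5)*(c + 3)*(c + 7)) = c^2 - 2*c - 15
(4) = v + 5
(5) = d - 3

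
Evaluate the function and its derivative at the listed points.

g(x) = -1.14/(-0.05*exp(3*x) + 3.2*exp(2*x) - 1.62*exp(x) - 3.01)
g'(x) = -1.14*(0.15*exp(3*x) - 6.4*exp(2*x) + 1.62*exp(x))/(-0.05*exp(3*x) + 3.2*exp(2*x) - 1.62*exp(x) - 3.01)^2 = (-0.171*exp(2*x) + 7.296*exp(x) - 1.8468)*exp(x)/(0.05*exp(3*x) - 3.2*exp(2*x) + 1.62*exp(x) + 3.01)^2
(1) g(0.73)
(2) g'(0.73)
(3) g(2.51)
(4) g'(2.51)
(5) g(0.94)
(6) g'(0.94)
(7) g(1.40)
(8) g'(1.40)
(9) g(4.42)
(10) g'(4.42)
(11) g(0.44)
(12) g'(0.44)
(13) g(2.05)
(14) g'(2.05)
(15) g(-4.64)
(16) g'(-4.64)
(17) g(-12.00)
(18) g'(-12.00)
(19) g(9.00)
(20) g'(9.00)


(1) = -0.16
(2) = 0.54
(3) = -0.00
(4) = 0.01
(5) = -0.09
(6) = 0.24
(7) = -0.03
(8) = 0.06
(9) = 0.00
(10) = -0.00
(11) = -0.57
(12) = 3.51
(13) = -0.01
(14) = 0.01
(15) = 0.38
(16) = -0.00
(17) = 0.38
(18) = -0.00
(19) = 0.00
(20) = -0.00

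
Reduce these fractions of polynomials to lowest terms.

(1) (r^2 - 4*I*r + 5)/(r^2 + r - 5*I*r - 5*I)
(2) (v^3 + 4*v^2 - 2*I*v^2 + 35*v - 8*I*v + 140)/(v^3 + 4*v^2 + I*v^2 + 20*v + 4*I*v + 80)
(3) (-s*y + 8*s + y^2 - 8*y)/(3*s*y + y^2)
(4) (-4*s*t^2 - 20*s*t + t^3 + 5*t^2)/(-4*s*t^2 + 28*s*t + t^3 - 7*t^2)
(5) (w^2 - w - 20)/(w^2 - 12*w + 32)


(1) = (r + I)/(r + 1)
(2) = (v - 7*I)/(v - 4*I)
(3) = (-s*y + 8*s + y^2 - 8*y)/(3*s*y + y^2)
(4) = (t + 5)/(t - 7)
(5) = (w^2 - w - 20)/(w^2 - 12*w + 32)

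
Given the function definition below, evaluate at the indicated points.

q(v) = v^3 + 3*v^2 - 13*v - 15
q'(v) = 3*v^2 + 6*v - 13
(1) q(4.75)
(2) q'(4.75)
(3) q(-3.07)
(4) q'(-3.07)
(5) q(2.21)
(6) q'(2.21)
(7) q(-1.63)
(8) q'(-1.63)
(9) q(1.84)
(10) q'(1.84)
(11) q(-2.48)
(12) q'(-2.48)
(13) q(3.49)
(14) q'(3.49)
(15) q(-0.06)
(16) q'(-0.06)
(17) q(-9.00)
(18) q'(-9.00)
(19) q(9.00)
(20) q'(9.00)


(1) = 98.11
(2) = 83.19
(3) = 24.25
(4) = -3.15
(5) = -18.28
(6) = 14.91
(7) = 9.83
(8) = -14.81
(9) = -22.53
(10) = 8.20
(11) = 20.44
(12) = -9.43
(13) = 18.68
(14) = 44.48
(15) = -14.21
(16) = -13.35
(17) = -384.00
(18) = 176.00
(19) = 840.00
(20) = 284.00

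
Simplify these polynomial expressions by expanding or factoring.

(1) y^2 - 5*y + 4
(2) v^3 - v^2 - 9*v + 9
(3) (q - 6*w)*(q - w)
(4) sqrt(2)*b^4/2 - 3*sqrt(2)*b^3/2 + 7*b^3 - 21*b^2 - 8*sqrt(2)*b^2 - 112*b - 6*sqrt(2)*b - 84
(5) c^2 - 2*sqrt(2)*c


(1) = (y - 4)*(y - 1)
(2) = (v - 3)*(v - 1)*(v + 3)
(3) = q^2 - 7*q*w + 6*w^2
(4) = (b - 6)*(b + 2)*(b + 7*sqrt(2))*(sqrt(2)*b/2 + sqrt(2)/2)
(5) = c*(c - 2*sqrt(2))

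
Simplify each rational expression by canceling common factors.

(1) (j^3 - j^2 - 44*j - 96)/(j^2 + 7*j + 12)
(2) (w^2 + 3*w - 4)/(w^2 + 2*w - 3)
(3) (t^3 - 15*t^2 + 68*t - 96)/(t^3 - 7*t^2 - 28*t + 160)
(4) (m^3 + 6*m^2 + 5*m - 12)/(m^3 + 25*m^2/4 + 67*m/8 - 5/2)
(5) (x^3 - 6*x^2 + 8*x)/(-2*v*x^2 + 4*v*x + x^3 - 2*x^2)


(1) = j - 8
(2) = (w + 4)/(w + 3)
(3) = (t - 3)/(t + 5)
(4) = (8*m^2 + 16*m - 24)/(8*m^2 + 18*m - 5)
(5) = (x - 4)/(-2*v + x)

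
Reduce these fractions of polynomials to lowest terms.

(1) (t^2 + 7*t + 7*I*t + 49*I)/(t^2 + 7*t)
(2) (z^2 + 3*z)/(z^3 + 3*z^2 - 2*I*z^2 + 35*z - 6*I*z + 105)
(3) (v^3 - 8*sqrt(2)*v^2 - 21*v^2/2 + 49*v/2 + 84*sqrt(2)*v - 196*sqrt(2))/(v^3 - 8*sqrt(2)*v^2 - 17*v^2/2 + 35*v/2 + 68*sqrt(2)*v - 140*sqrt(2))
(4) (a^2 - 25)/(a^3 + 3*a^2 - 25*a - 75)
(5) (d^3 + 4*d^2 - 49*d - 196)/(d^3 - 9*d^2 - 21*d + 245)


(1) = (t + 7*I)/t
(2) = z/(z^2 - 2*I*z + 35)
(3) = (4*v - 28)/(4*v - 20)
(4) = 1/(a + 3)
(5) = (d^2 + 11*d + 28)/(d^2 - 2*d - 35)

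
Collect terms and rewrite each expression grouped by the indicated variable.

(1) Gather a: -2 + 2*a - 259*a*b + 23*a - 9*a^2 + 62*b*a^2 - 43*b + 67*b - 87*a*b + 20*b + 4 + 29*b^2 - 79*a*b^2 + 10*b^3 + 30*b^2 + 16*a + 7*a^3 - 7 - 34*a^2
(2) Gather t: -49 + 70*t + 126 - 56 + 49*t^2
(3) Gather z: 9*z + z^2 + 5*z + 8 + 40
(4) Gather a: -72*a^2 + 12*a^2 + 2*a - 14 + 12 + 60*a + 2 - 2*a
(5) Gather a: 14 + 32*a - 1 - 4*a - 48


(1) = 7*a^3 + a^2*(62*b - 43) + a*(-79*b^2 - 346*b + 41) + 10*b^3 + 59*b^2 + 44*b - 5
(2) = 49*t^2 + 70*t + 21
(3) = z^2 + 14*z + 48
(4) = -60*a^2 + 60*a
(5) = 28*a - 35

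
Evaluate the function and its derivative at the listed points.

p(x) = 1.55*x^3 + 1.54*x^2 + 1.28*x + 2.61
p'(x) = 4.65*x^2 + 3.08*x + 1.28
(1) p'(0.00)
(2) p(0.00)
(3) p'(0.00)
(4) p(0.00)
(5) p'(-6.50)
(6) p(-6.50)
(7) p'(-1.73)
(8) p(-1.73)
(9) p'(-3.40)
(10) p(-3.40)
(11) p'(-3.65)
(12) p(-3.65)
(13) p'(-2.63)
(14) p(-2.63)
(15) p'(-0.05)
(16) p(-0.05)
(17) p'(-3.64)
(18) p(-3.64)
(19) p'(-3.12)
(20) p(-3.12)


(1) = 1.28
(2) = 2.61
(3) = 1.28
(4) = 2.61
(5) = 177.72
(6) = -366.31
(7) = 9.87
(8) = -3.02
(9) = 44.56
(10) = -44.86
(11) = 51.99
(12) = -56.92
(13) = 25.34
(14) = -18.30
(15) = 1.14
(16) = 2.55
(17) = 51.68
(18) = -56.40
(19) = 36.94
(20) = -33.47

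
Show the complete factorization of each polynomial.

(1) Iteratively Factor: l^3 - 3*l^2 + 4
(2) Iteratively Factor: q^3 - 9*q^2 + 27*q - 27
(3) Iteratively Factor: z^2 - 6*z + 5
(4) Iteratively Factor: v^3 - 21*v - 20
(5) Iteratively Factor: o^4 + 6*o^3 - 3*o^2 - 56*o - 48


(1) = (l + 1)*(l^2 - 4*l + 4) = (l - 2)*(l + 1)*(l - 2)
(2) = (q - 3)*(q^2 - 6*q + 9) = (q - 3)^2*(q - 3)
(3) = (z - 5)*(z - 1)
(4) = (v - 5)*(v^2 + 5*v + 4) = (v - 5)*(v + 1)*(v + 4)
(5) = (o + 4)*(o^3 + 2*o^2 - 11*o - 12) = (o + 1)*(o + 4)*(o^2 + o - 12) = (o + 1)*(o + 4)^2*(o - 3)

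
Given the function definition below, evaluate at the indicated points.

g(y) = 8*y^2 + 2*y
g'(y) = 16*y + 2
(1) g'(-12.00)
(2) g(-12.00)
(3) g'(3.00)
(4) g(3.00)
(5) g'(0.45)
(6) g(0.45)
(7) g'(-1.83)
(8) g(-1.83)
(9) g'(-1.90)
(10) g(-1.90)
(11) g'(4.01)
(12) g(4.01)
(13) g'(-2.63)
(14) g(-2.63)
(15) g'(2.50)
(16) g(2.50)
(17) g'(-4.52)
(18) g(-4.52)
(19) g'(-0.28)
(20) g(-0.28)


(1) = -190.00
(2) = 1128.00
(3) = 50.00
(4) = 78.00
(5) = 9.20
(6) = 2.52
(7) = -27.28
(8) = 23.13
(9) = -28.40
(10) = 25.08
(11) = 66.16
(12) = 136.66
(13) = -40.08
(14) = 50.08
(15) = 42.00
(16) = 55.00
(17) = -70.32
(18) = 154.40
(19) = -2.48
(20) = 0.07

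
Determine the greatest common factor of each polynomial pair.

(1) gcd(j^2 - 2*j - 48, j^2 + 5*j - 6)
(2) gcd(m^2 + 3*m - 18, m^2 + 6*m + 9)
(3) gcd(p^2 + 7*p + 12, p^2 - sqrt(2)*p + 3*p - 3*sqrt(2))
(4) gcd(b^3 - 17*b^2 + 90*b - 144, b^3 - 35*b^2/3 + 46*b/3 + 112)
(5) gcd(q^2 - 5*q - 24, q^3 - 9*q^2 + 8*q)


(1) = j + 6
(2) = 1
(3) = p + 3
(4) = gcd((b - 8)*(b - 6)*(b - 3), (b - 8)*(b - 6)*(b + 7/3)) = b^2 - 14*b + 48
(5) = q - 8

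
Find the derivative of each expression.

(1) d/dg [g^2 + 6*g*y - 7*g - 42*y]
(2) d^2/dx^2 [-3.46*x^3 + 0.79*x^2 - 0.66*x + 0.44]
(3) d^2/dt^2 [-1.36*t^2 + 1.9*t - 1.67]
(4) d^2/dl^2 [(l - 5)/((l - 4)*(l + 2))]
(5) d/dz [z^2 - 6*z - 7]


(1) = 2*g + 6*y - 7
(2) = 1.58 - 20.76*x
(3) = -2.72000000000000
(4) = 2*(l^3 - 15*l^2 + 54*l - 76)/(l^6 - 6*l^5 - 12*l^4 + 88*l^3 + 96*l^2 - 384*l - 512)
(5) = 2*z - 6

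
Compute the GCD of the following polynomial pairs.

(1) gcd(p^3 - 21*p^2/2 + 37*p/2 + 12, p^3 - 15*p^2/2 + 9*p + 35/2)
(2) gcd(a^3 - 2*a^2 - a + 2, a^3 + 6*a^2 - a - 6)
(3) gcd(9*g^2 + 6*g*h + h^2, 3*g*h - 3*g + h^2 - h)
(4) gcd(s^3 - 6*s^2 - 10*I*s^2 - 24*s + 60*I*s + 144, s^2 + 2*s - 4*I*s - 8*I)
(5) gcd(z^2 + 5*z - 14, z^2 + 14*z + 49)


(1) = 1
(2) = gcd((a - 2)*(a - 1)*(a + 1), (a - 1)*(a + 1)*(a + 6)) = a^2 - 1
(3) = gcd((3*g + h)^2, (3*g + h)*(h - 1)) = 3*g + h
(4) = gcd((s - 6)*(s - 6*I)*(s - 4*I), (s + 2)*(s - 4*I)) = s - 4*I
(5) = z + 7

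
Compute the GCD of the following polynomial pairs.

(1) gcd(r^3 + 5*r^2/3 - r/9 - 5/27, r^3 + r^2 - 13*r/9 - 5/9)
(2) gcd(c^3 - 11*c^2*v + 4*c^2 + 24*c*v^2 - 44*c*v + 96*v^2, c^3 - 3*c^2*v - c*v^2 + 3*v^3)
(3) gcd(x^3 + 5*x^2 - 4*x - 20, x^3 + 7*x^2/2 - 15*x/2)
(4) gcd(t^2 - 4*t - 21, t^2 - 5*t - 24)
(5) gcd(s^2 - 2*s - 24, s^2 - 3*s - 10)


(1) = gcd((r - 1/3)*(r + 1/3)*(r + 5/3), (r - 1)*(r + 1/3)*(r + 5/3)) = r^2 + 2*r + 5/9
(2) = gcd((c + 4)*(c - 8*v)*(c - 3*v), (c - 3*v)*(c - v)*(c + v)) = -c + 3*v
(3) = gcd((x - 2)*(x + 2)*(x + 5), x*(x - 3/2)*(x + 5)) = x + 5
(4) = gcd((t - 7)*(t + 3), (t - 8)*(t + 3)) = t + 3
(5) = gcd((s - 6)*(s + 4), (s - 5)*(s + 2)) = 1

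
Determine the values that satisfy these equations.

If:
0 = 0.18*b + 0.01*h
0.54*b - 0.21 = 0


Then:
b = 0.39
h = -7.00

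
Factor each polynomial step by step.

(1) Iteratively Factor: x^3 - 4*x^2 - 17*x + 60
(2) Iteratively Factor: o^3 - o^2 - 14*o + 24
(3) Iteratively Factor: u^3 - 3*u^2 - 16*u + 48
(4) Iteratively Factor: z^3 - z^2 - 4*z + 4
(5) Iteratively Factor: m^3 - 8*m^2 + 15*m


(1) = (x - 5)*(x^2 + x - 12) = (x - 5)*(x - 3)*(x + 4)
(2) = (o - 3)*(o^2 + 2*o - 8) = (o - 3)*(o + 4)*(o - 2)
(3) = (u + 4)*(u^2 - 7*u + 12) = (u - 3)*(u + 4)*(u - 4)
(4) = (z + 2)*(z^2 - 3*z + 2) = (z - 2)*(z + 2)*(z - 1)
(5) = (m - 5)*(m^2 - 3*m) = m*(m - 5)*(m - 3)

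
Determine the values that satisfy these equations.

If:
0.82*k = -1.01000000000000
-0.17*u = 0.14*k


Then:
k = -1.23
u = 1.01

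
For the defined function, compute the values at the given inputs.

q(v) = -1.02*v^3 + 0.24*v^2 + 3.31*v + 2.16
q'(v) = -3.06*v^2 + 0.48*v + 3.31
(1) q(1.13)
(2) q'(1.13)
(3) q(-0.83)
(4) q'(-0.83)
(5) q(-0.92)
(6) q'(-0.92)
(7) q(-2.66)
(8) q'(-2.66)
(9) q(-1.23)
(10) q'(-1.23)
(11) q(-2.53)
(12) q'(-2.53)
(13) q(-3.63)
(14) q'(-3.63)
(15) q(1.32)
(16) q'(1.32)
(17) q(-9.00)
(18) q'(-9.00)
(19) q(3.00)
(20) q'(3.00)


(1) = 4.74
(2) = -0.05
(3) = 0.16
(4) = 0.80
(5) = 0.11
(6) = 0.28
(7) = 14.25
(8) = -19.62
(9) = 0.35
(10) = -1.91
(11) = 11.84
(12) = -17.49
(13) = 42.10
(14) = -38.75
(15) = 4.60
(16) = -1.39
(17) = 735.39
(18) = -248.87
(19) = -13.29
(20) = -22.79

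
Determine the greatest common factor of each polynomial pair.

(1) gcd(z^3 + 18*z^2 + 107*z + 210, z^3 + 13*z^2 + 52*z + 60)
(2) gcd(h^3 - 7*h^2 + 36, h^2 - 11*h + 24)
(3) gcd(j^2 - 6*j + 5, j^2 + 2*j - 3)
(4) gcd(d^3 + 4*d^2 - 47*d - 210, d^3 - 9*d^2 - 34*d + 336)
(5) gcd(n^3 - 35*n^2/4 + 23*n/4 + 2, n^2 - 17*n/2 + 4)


(1) = gcd((z + 5)*(z + 6)*(z + 7), (z + 2)*(z + 5)*(z + 6)) = z^2 + 11*z + 30
(2) = h - 3
(3) = gcd((j - 5)*(j - 1), (j - 1)*(j + 3)) = j - 1
(4) = gcd((d - 7)*(d + 5)*(d + 6), (d - 8)*(d - 7)*(d + 6)) = d^2 - d - 42
(5) = gcd((n - 8)*(n - 1)*(n + 1/4), (n - 8)*(n - 1/2)) = n - 8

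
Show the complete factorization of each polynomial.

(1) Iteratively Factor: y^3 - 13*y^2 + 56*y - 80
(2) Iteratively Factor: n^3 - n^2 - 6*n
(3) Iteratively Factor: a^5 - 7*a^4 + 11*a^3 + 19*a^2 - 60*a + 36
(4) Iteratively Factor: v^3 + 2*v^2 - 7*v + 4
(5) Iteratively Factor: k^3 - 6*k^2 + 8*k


(1) = (y - 5)*(y^2 - 8*y + 16) = (y - 5)*(y - 4)*(y - 4)
(2) = (n - 3)*(n^2 + 2*n) = (n - 3)*(n + 2)*(n)
(3) = (a - 2)*(a^4 - 5*a^3 + a^2 + 21*a - 18) = (a - 3)*(a - 2)*(a^3 - 2*a^2 - 5*a + 6) = (a - 3)*(a - 2)*(a + 2)*(a^2 - 4*a + 3) = (a - 3)^2*(a - 2)*(a + 2)*(a - 1)
(4) = (v + 4)*(v^2 - 2*v + 1) = (v - 1)*(v + 4)*(v - 1)
(5) = (k - 2)*(k^2 - 4*k) = k*(k - 2)*(k - 4)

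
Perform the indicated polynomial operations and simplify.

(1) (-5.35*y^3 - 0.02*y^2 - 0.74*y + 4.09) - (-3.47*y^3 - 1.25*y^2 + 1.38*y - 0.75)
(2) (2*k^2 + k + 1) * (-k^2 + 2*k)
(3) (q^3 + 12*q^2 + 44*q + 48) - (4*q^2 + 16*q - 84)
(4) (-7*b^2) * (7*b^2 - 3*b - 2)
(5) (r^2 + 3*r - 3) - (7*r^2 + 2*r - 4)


(1) = -1.88*y^3 + 1.23*y^2 - 2.12*y + 4.84
(2) = -2*k^4 + 3*k^3 + k^2 + 2*k
(3) = q^3 + 8*q^2 + 28*q + 132
(4) = -49*b^4 + 21*b^3 + 14*b^2
(5) = -6*r^2 + r + 1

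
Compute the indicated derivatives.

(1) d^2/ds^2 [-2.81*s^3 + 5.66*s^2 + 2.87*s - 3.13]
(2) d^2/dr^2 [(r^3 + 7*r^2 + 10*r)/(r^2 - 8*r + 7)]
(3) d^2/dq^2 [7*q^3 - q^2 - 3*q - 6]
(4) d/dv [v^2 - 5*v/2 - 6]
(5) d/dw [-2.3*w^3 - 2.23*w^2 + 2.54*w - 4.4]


(1) = 11.32 - 16.86*s
(2) = 6*(41*r^3 - 105*r^2 - 21*r + 301)/(r^6 - 24*r^5 + 213*r^4 - 848*r^3 + 1491*r^2 - 1176*r + 343)
(3) = 42*q - 2
(4) = 2*v - 5/2
(5) = -6.9*w^2 - 4.46*w + 2.54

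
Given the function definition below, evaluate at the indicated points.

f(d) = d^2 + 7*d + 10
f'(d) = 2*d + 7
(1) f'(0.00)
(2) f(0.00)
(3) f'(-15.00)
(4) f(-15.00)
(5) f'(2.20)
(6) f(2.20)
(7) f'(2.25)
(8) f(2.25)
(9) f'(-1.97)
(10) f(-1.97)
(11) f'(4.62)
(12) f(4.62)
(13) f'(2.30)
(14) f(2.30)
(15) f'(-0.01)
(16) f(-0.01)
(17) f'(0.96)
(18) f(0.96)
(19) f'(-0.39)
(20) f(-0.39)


(1) = 7.00
(2) = 10.00
(3) = -23.00
(4) = 130.00
(5) = 11.40
(6) = 30.24
(7) = 11.50
(8) = 30.81
(9) = 3.06
(10) = 0.09
(11) = 16.24
(12) = 63.68
(13) = 11.60
(14) = 31.39
(15) = 6.98
(16) = 9.93
(17) = 8.92
(18) = 17.64
(19) = 6.22
(20) = 7.42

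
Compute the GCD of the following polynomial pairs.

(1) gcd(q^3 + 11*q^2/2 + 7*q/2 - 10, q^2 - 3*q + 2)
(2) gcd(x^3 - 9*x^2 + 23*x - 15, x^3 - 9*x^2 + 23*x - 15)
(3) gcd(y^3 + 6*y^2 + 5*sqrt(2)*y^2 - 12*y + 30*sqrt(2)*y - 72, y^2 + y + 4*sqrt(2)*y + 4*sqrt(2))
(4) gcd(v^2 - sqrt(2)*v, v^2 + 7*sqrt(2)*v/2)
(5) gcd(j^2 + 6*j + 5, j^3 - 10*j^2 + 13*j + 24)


(1) = gcd((q - 1)*(q + 5/2)*(q + 4), (q - 2)*(q - 1)) = q - 1
(2) = gcd((x - 5)*(x - 3)*(x - 1), (x - 5)*(x - 3)*(x - 1)) = x^3 - 9*x^2 + 23*x - 15
(3) = 1
(4) = gcd(v*(v - sqrt(2)), v*(v + 7*sqrt(2)/2)) = v
(5) = gcd((j + 1)*(j + 5), (j - 8)*(j - 3)*(j + 1)) = j + 1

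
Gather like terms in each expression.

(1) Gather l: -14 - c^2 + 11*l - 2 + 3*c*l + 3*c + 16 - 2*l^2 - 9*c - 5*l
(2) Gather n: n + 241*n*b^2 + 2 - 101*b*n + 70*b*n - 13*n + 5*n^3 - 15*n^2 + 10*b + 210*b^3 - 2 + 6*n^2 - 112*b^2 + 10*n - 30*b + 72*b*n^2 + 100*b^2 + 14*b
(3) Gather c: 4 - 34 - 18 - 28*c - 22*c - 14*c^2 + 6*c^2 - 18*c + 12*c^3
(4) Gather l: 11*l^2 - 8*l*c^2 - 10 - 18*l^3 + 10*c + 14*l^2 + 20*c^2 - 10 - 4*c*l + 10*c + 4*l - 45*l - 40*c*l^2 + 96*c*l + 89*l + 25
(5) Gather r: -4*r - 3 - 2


(1) = -c^2 - 6*c - 2*l^2 + l*(3*c + 6)
(2) = 210*b^3 - 12*b^2 - 6*b + 5*n^3 + n^2*(72*b - 9) + n*(241*b^2 - 31*b - 2)
(3) = 12*c^3 - 8*c^2 - 68*c - 48
(4) = 20*c^2 + 20*c - 18*l^3 + l^2*(25 - 40*c) + l*(-8*c^2 + 92*c + 48) + 5
(5) = -4*r - 5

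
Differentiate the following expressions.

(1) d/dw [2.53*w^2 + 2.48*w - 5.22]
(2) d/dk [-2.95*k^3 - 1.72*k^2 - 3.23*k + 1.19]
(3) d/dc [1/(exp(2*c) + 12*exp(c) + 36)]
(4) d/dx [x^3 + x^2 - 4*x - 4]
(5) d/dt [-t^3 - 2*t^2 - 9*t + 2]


(1) = 5.06*w + 2.48
(2) = -8.85*k^2 - 3.44*k - 3.23
(3) = 2*(-exp(c) - 6)*exp(c)/(exp(2*c) + 12*exp(c) + 36)^2
(4) = 3*x^2 + 2*x - 4
(5) = -3*t^2 - 4*t - 9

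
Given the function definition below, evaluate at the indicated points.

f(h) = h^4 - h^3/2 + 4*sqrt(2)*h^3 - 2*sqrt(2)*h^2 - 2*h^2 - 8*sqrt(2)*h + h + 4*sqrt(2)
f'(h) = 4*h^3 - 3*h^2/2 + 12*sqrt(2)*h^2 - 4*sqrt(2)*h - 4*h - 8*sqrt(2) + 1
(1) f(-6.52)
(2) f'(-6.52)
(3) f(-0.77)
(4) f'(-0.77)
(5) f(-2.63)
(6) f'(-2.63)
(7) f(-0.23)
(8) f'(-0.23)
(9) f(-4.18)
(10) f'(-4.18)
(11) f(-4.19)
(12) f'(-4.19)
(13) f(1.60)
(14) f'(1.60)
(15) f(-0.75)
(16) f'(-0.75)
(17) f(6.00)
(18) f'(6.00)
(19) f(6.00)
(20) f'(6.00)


(1) = 245.46
(2) = -398.36
(3) = 8.73
(4) = 4.47
(5) = -46.58
(6) = 49.33
(7) = 7.71
(8) = -7.32
(9) = -106.94
(10) = 8.22
(11) = -107.02
(12) = 7.51
(13) = 4.47
(14) = 30.22
(15) = 8.82
(16) = 3.94
(17) = 2179.83
(18) = 1352.69
(19) = 2179.83
(20) = 1352.69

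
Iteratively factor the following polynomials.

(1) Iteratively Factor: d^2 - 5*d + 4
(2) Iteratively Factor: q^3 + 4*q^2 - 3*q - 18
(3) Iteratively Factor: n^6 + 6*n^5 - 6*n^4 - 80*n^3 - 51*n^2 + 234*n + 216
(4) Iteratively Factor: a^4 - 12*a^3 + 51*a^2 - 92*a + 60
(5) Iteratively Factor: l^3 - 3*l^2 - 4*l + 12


(1) = (d - 4)*(d - 1)
(2) = (q - 2)*(q^2 + 6*q + 9) = (q - 2)*(q + 3)*(q + 3)
(3) = (n + 3)*(n^5 + 3*n^4 - 15*n^3 - 35*n^2 + 54*n + 72) = (n + 1)*(n + 3)*(n^4 + 2*n^3 - 17*n^2 - 18*n + 72) = (n + 1)*(n + 3)^2*(n^3 - n^2 - 14*n + 24) = (n + 1)*(n + 3)^2*(n + 4)*(n^2 - 5*n + 6) = (n - 2)*(n + 1)*(n + 3)^2*(n + 4)*(n - 3)
(4) = (a - 3)*(a^3 - 9*a^2 + 24*a - 20) = (a - 5)*(a - 3)*(a^2 - 4*a + 4) = (a - 5)*(a - 3)*(a - 2)*(a - 2)
(5) = (l - 3)*(l^2 - 4) = (l - 3)*(l - 2)*(l + 2)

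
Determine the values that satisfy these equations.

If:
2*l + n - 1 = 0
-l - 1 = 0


Then:
l = -1
n = 3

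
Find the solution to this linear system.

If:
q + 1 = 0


Then:
q = -1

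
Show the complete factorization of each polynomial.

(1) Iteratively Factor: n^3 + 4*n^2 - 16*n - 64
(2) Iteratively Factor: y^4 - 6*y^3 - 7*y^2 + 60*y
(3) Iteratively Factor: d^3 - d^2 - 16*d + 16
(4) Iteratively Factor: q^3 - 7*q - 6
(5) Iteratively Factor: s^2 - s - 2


(1) = (n - 4)*(n^2 + 8*n + 16) = (n - 4)*(n + 4)*(n + 4)
(2) = (y)*(y^3 - 6*y^2 - 7*y + 60) = y*(y - 5)*(y^2 - y - 12) = y*(y - 5)*(y + 3)*(y - 4)
(3) = (d - 4)*(d^2 + 3*d - 4) = (d - 4)*(d - 1)*(d + 4)
(4) = (q + 1)*(q^2 - q - 6) = (q + 1)*(q + 2)*(q - 3)
(5) = (s - 2)*(s + 1)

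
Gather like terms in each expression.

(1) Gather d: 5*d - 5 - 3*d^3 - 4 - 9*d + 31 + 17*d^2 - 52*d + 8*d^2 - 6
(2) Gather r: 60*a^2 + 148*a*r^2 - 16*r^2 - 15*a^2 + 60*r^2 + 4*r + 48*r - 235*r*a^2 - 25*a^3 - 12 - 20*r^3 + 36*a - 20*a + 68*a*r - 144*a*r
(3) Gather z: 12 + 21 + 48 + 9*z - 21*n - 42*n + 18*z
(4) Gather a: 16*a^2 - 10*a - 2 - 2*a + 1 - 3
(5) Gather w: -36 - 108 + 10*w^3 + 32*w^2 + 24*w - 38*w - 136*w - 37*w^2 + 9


(1) = -3*d^3 + 25*d^2 - 56*d + 16
(2) = -25*a^3 + 45*a^2 + 16*a - 20*r^3 + r^2*(148*a + 44) + r*(-235*a^2 - 76*a + 52) - 12
(3) = -63*n + 27*z + 81
(4) = 16*a^2 - 12*a - 4
(5) = 10*w^3 - 5*w^2 - 150*w - 135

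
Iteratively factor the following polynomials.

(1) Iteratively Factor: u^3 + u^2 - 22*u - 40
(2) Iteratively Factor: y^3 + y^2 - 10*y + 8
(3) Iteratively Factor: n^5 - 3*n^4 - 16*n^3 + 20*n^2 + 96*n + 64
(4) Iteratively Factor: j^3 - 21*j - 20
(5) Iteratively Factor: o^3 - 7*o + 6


(1) = (u - 5)*(u^2 + 6*u + 8) = (u - 5)*(u + 4)*(u + 2)
(2) = (y + 4)*(y^2 - 3*y + 2) = (y - 1)*(y + 4)*(y - 2)
(3) = (n - 4)*(n^4 + n^3 - 12*n^2 - 28*n - 16) = (n - 4)*(n + 1)*(n^3 - 12*n - 16) = (n - 4)^2*(n + 1)*(n^2 + 4*n + 4) = (n - 4)^2*(n + 1)*(n + 2)*(n + 2)
(4) = (j - 5)*(j^2 + 5*j + 4) = (j - 5)*(j + 4)*(j + 1)
(5) = (o + 3)*(o^2 - 3*o + 2) = (o - 2)*(o + 3)*(o - 1)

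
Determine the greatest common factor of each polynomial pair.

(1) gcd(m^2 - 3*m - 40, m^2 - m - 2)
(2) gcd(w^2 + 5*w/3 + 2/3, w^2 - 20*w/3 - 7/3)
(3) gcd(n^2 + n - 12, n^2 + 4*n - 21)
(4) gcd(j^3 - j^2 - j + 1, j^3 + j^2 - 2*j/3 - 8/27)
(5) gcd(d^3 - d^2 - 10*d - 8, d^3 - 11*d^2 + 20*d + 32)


(1) = gcd((m - 8)*(m + 5), (m - 2)*(m + 1)) = 1
(2) = gcd((w + 2/3)*(w + 1), (w - 7)*(w + 1/3)) = 1
(3) = gcd((n - 3)*(n + 4), (n - 3)*(n + 7)) = n - 3
(4) = gcd((j - 1)^2*(j + 1), (j - 2/3)*(j + 1/3)*(j + 4/3)) = 1
(5) = d^2 - 3*d - 4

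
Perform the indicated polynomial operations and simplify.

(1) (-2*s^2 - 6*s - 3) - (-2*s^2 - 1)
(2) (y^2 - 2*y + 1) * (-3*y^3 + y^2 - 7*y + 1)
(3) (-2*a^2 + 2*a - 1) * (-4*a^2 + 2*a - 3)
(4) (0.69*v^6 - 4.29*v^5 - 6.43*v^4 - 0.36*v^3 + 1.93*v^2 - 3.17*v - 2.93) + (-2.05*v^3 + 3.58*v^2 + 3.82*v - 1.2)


(1) = -6*s - 2
(2) = -3*y^5 + 7*y^4 - 12*y^3 + 16*y^2 - 9*y + 1
(3) = 8*a^4 - 12*a^3 + 14*a^2 - 8*a + 3
(4) = 0.69*v^6 - 4.29*v^5 - 6.43*v^4 - 2.41*v^3 + 5.51*v^2 + 0.65*v - 4.13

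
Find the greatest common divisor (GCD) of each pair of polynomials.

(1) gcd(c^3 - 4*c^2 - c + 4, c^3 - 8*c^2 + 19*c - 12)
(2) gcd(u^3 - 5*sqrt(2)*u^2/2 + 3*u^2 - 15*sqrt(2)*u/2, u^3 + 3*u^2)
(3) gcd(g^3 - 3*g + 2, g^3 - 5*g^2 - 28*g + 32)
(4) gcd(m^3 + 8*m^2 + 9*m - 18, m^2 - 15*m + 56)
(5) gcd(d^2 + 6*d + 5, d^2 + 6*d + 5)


(1) = c^2 - 5*c + 4
(2) = gcd(u*(u + 3)*(u - 5*sqrt(2)/2), u^2*(u + 3)) = u^2 + 3*u
(3) = g - 1
(4) = 1
(5) = d^2 + 6*d + 5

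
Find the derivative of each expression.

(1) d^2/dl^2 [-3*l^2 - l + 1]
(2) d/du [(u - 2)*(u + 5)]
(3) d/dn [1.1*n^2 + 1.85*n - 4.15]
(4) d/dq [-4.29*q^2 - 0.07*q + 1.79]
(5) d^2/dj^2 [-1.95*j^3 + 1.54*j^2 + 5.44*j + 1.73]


(1) = -6
(2) = 2*u + 3
(3) = 2.2*n + 1.85
(4) = -8.58*q - 0.07
(5) = 3.08 - 11.7*j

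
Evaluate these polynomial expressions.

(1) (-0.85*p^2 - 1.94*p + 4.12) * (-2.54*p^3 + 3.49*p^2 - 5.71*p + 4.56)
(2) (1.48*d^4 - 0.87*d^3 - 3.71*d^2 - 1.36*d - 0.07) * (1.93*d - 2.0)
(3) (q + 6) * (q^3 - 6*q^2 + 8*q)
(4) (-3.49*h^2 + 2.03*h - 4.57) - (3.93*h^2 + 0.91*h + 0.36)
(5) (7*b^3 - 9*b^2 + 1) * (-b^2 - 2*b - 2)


(1) = 2.159*p^5 + 1.9611*p^4 - 12.3819*p^3 + 21.5802*p^2 - 32.3716*p + 18.7872
(2) = 2.8564*d^5 - 4.6391*d^4 - 5.4203*d^3 + 4.7952*d^2 + 2.5849*d + 0.14
(3) = q^4 - 28*q^2 + 48*q
(4) = -7.42*h^2 + 1.12*h - 4.93
(5) = -7*b^5 - 5*b^4 + 4*b^3 + 17*b^2 - 2*b - 2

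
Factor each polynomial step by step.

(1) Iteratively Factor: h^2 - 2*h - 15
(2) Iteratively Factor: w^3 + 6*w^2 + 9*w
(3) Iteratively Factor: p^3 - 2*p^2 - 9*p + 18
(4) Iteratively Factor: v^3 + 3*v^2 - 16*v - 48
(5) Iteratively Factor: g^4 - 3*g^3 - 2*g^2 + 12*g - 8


(1) = (h - 5)*(h + 3)
(2) = (w + 3)*(w^2 + 3*w) = w*(w + 3)*(w + 3)
(3) = (p - 2)*(p^2 - 9) = (p - 2)*(p + 3)*(p - 3)
(4) = (v + 3)*(v^2 - 16) = (v - 4)*(v + 3)*(v + 4)
(5) = (g + 2)*(g^3 - 5*g^2 + 8*g - 4) = (g - 1)*(g + 2)*(g^2 - 4*g + 4) = (g - 2)*(g - 1)*(g + 2)*(g - 2)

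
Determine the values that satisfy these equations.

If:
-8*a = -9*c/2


Then:
a = 9*c/16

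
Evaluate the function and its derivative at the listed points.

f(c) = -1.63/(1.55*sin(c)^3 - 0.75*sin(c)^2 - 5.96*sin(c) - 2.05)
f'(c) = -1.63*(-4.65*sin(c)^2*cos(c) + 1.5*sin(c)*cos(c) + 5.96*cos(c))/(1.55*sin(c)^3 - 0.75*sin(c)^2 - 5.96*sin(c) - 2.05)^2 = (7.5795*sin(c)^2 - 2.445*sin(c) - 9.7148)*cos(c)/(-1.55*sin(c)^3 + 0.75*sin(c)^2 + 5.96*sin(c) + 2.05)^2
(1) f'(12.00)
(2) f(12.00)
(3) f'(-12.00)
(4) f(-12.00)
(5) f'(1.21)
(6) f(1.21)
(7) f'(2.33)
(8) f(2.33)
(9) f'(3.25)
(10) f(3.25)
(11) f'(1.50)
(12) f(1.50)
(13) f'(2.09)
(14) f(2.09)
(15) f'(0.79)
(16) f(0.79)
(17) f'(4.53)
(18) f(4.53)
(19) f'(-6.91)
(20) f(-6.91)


(1) = -10.94
(2) = -2.35
(3) = -0.27
(4) = 0.31
(5) = -0.04
(6) = 0.23
(7) = 0.14
(8) = 0.26
(9) = 4.64
(10) = 1.15
(11) = -0.01
(12) = 0.23
(13) = 0.07
(14) = 0.24
(15) = -0.14
(16) = 0.27
(17) = -0.00
(18) = -1.01
(19) = -6.00
(20) = -1.86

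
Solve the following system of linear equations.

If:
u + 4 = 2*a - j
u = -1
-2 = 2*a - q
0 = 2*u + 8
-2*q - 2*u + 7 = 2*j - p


Then:
No Solution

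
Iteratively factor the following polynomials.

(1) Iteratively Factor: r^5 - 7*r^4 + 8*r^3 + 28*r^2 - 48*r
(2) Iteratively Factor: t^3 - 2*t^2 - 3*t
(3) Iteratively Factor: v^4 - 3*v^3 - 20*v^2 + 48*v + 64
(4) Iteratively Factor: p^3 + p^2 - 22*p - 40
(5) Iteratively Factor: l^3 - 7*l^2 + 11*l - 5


(1) = (r)*(r^4 - 7*r^3 + 8*r^2 + 28*r - 48) = r*(r - 2)*(r^3 - 5*r^2 - 2*r + 24) = r*(r - 4)*(r - 2)*(r^2 - r - 6) = r*(r - 4)*(r - 2)*(r + 2)*(r - 3)
(2) = (t + 1)*(t^2 - 3*t) = t*(t + 1)*(t - 3)
(3) = (v - 4)*(v^3 + v^2 - 16*v - 16) = (v - 4)*(v + 1)*(v^2 - 16) = (v - 4)^2*(v + 1)*(v + 4)
(4) = (p + 4)*(p^2 - 3*p - 10) = (p - 5)*(p + 4)*(p + 2)
(5) = (l - 1)*(l^2 - 6*l + 5) = (l - 5)*(l - 1)*(l - 1)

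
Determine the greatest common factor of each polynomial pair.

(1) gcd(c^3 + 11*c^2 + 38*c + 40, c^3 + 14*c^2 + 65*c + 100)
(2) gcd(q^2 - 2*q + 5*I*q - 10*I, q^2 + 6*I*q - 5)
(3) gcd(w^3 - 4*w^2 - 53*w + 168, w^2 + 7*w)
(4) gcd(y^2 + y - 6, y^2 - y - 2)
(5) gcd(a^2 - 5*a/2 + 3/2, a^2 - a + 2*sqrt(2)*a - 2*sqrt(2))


(1) = c^2 + 9*c + 20
(2) = gcd((q - 2)*(q + 5*I), (q + I)*(q + 5*I)) = q + 5*I
(3) = w + 7
(4) = gcd((y - 2)*(y + 3), (y - 2)*(y + 1)) = y - 2
(5) = gcd((a - 3/2)*(a - 1), (a - 1)*(a + 2*sqrt(2))) = a - 1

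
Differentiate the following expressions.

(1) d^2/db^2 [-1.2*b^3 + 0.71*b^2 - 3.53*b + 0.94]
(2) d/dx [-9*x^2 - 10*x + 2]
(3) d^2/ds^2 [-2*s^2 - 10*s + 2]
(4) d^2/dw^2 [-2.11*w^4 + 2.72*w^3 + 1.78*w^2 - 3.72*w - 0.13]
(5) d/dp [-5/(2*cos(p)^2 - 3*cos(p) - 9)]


(1) = 1.42 - 7.2*b
(2) = -18*x - 10
(3) = -4
(4) = -25.32*w^2 + 16.32*w + 3.56
(5) = 5*(3 - 4*cos(p))*sin(p)/(3*cos(p) - cos(2*p) + 8)^2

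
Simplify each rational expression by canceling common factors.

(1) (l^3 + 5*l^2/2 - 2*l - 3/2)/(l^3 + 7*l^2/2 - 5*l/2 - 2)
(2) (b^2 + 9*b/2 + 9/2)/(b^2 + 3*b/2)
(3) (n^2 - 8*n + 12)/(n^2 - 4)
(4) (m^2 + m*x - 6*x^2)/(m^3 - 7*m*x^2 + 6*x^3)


(1) = (l + 3)/(l + 4)
(2) = (b + 3)/b
(3) = (n - 6)/(n + 2)
(4) = -1/(-m + x)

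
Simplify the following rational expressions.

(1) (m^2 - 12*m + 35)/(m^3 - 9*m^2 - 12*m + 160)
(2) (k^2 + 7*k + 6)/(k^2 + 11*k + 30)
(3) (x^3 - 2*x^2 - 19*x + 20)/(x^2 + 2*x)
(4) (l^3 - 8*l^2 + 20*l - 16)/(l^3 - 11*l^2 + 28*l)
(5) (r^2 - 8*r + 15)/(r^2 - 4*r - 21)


(1) = (m - 7)/(m^2 - 4*m - 32)
(2) = (k + 1)/(k + 5)
(3) = (x^3 - 2*x^2 - 19*x + 20)/(x^2 + 2*x)
(4) = (l^2 - 4*l + 4)/(l^2 - 7*l)
(5) = (r^2 - 8*r + 15)/(r^2 - 4*r - 21)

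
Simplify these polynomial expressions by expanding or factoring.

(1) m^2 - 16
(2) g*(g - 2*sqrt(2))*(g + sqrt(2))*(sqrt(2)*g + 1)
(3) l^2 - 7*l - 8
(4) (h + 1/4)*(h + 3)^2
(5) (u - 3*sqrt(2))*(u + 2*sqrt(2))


(1) = (m - 4)*(m + 4)
(2) = sqrt(2)*g^4 - g^3 - 5*sqrt(2)*g^2 - 4*g
(3) = (l - 8)*(l + 1)
(4) = h^3 + 25*h^2/4 + 21*h/2 + 9/4
(5) = u^2 - sqrt(2)*u - 12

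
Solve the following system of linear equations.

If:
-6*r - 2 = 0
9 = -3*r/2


Then:
No Solution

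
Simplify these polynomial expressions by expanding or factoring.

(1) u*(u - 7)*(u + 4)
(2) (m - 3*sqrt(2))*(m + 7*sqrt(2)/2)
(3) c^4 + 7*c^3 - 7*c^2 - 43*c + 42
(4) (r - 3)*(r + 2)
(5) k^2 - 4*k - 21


(1) = u^3 - 3*u^2 - 28*u
(2) = m^2 + sqrt(2)*m/2 - 21
(3) = (c - 2)*(c - 1)*(c + 3)*(c + 7)
(4) = r^2 - r - 6
(5) = (k - 7)*(k + 3)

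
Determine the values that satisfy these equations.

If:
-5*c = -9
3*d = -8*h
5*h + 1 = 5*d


Then:
c = 9/5
d = 8/55
h = -3/55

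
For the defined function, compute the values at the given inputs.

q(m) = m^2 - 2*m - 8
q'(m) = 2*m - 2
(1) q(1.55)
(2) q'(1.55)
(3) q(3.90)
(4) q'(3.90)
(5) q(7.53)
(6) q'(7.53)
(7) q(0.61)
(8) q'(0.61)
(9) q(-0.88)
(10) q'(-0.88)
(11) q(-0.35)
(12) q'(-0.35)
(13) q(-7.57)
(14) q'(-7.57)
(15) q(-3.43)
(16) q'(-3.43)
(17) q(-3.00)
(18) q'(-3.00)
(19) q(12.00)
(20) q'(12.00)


(1) = -8.70
(2) = 1.10
(3) = -0.59
(4) = 5.80
(5) = 33.64
(6) = 13.06
(7) = -8.85
(8) = -0.78
(9) = -5.47
(10) = -3.76
(11) = -7.18
(12) = -2.70
(13) = 64.44
(14) = -17.14
(15) = 10.62
(16) = -8.86
(17) = 7.00
(18) = -8.00
(19) = 112.00
(20) = 22.00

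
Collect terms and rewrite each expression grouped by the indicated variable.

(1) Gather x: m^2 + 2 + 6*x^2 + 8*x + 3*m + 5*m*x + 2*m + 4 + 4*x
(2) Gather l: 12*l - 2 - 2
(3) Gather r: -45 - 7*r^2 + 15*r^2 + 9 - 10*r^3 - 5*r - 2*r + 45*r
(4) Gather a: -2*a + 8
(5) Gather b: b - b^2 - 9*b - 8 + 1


(1) = m^2 + 5*m + 6*x^2 + x*(5*m + 12) + 6
(2) = 12*l - 4
(3) = -10*r^3 + 8*r^2 + 38*r - 36
(4) = 8 - 2*a
(5) = -b^2 - 8*b - 7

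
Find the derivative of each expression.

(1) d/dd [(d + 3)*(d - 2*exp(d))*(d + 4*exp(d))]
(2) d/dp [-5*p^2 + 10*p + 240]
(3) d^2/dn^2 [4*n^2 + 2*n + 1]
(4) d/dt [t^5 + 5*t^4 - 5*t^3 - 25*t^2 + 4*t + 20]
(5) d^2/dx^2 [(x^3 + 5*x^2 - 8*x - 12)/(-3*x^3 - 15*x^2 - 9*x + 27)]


(1) = 2*d^2*exp(d) + 3*d^2 - 16*d*exp(2*d) + 10*d*exp(d) + 6*d - 56*exp(2*d) + 6*exp(d)
(2) = 10 - 10*p
(3) = 8
(4) = 5*t^4 + 20*t^3 - 15*t^2 - 50*t + 4
(5) = 2*(33*x^3 - 15*x^2 + 155*x + 51)/(3*(x^7 + 9*x^6 + 21*x^5 - 19*x^4 - 93*x^3 + 27*x^2 + 135*x - 81))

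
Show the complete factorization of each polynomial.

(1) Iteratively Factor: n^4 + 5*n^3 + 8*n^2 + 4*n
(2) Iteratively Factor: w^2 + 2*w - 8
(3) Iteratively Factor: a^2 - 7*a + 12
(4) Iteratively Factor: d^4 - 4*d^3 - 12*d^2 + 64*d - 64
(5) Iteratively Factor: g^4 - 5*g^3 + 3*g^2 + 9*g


(1) = (n + 1)*(n^3 + 4*n^2 + 4*n) = n*(n + 1)*(n^2 + 4*n + 4) = n*(n + 1)*(n + 2)*(n + 2)
(2) = (w - 2)*(w + 4)
(3) = (a - 4)*(a - 3)
(4) = (d - 2)*(d^3 - 2*d^2 - 16*d + 32) = (d - 4)*(d - 2)*(d^2 + 2*d - 8) = (d - 4)*(d - 2)^2*(d + 4)
(5) = (g - 3)*(g^3 - 2*g^2 - 3*g) = (g - 3)^2*(g^2 + g) = g*(g - 3)^2*(g + 1)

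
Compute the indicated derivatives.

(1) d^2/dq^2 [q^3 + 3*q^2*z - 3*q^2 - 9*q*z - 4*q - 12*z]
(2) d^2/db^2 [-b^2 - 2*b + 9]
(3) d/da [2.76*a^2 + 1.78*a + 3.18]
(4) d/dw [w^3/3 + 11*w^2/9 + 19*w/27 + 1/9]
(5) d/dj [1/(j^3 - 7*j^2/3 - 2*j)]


(1) = 6*q + 6*z - 6
(2) = -2
(3) = 5.52*a + 1.78
(4) = w^2 + 22*w/9 + 19/27
(5) = 3*(-9*j^2 + 14*j + 6)/(j^2*(-3*j^2 + 7*j + 6)^2)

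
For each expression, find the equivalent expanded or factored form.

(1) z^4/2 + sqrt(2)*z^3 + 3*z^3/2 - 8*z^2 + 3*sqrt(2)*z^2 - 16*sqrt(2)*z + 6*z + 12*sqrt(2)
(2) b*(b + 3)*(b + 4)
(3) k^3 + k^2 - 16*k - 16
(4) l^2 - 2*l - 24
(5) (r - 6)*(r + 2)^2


(1) = (z/2 + sqrt(2))*(z - 2)*(z - 1)*(z + 6)
(2) = b^3 + 7*b^2 + 12*b
(3) = (k - 4)*(k + 1)*(k + 4)
(4) = (l - 6)*(l + 4)
(5) = r^3 - 2*r^2 - 20*r - 24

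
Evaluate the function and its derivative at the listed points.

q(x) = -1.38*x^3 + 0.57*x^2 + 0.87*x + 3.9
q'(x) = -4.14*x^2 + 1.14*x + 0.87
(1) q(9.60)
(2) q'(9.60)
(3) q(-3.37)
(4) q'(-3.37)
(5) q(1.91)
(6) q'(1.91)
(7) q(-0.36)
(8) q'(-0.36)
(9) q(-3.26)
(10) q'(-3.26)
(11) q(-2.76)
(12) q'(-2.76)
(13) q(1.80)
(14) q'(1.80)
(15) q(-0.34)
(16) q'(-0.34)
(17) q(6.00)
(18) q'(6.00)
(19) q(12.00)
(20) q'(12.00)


(1) = -1156.15
(2) = -369.73
(3) = 60.26
(4) = -49.99
(5) = -1.97
(6) = -12.06
(7) = 3.73
(8) = -0.08
(9) = 54.93
(10) = -46.84
(11) = 34.85
(12) = -33.81
(13) = -0.74
(14) = -10.49
(15) = 3.72
(16) = 0.00
(17) = -268.44
(18) = -141.33
(19) = -2288.22
(20) = -581.61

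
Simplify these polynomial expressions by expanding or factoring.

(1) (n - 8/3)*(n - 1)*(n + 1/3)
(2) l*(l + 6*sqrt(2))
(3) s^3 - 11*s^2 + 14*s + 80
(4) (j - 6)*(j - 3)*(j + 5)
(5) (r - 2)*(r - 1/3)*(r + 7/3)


(1) = n^3 - 10*n^2/3 + 13*n/9 + 8/9
(2) = l^2 + 6*sqrt(2)*l
(3) = (s - 8)*(s - 5)*(s + 2)
(4) = j^3 - 4*j^2 - 27*j + 90
(5) = r^3 - 43*r/9 + 14/9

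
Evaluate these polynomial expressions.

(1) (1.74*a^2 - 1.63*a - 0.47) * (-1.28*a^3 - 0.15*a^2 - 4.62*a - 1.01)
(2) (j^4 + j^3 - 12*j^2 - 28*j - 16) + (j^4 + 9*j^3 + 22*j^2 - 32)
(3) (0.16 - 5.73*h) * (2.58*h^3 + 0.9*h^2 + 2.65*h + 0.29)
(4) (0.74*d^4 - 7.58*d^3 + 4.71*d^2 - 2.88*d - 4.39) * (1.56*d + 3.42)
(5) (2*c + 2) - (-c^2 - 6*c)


(1) = -2.2272*a^5 + 1.8254*a^4 - 7.1927*a^3 + 5.8437*a^2 + 3.8177*a + 0.4747
(2) = 2*j^4 + 10*j^3 + 10*j^2 - 28*j - 48
(3) = -14.7834*h^4 - 4.7442*h^3 - 15.0405*h^2 - 1.2377*h + 0.0464
(4) = 1.1544*d^5 - 9.294*d^4 - 18.576*d^3 + 11.6154*d^2 - 16.698*d - 15.0138
(5) = c^2 + 8*c + 2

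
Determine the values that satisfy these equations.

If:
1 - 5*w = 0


Then:
w = 1/5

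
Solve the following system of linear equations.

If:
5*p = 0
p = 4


Then:
No Solution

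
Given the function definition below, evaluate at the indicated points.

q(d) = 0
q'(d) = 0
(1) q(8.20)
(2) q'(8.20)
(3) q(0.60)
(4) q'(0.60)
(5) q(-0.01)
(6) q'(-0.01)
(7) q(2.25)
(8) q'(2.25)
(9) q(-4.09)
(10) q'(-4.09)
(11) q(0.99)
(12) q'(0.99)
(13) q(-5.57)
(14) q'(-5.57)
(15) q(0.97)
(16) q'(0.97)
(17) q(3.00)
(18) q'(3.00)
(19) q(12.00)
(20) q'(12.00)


(1) = 0.00
(2) = 0.00
(3) = 0.00
(4) = 0.00
(5) = 0.00
(6) = 0.00
(7) = 0.00
(8) = 0.00
(9) = 0.00
(10) = 0.00
(11) = 0.00
(12) = 0.00
(13) = 0.00
(14) = 0.00
(15) = 0.00
(16) = 0.00
(17) = 0.00
(18) = 0.00
(19) = 0.00
(20) = 0.00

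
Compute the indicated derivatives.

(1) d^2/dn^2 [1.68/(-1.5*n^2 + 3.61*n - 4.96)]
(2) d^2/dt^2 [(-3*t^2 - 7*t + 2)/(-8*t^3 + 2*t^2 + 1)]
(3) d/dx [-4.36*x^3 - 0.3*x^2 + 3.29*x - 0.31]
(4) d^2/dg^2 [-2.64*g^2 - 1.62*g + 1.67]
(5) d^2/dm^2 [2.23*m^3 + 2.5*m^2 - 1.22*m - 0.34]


(1) = (7.56*n^2 - 18.1944*n - 1.68*(3.0*n - 3.61)*(6.0*n - 7.22) + 24.9984)/(1.5*n^2 - 3.61*n + 4.96)^3
(2) = 2*(192*t^6 + 1344*t^5 - 1104*t^4 + 452*t^3 + 294*t^2 - 90*t + 7)/(512*t^9 - 384*t^8 + 96*t^7 - 200*t^6 + 96*t^5 - 12*t^4 + 24*t^3 - 6*t^2 - 1)
(3) = -13.08*x^2 - 0.6*x + 3.29
(4) = -5.28000000000000
(5) = 13.38*m + 5.0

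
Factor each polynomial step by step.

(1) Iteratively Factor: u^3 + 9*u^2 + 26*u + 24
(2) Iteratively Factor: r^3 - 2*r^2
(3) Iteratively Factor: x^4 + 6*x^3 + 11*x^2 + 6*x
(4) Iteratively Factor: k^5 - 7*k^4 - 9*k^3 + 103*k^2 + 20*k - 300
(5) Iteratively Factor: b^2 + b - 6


(1) = (u + 4)*(u^2 + 5*u + 6) = (u + 2)*(u + 4)*(u + 3)
(2) = (r - 2)*(r^2) = r*(r - 2)*(r)
(3) = (x + 3)*(x^3 + 3*x^2 + 2*x) = (x + 2)*(x + 3)*(x^2 + x) = x*(x + 2)*(x + 3)*(x + 1)
(4) = (k - 5)*(k^4 - 2*k^3 - 19*k^2 + 8*k + 60) = (k - 5)*(k - 2)*(k^3 - 19*k - 30) = (k - 5)*(k - 2)*(k + 2)*(k^2 - 2*k - 15) = (k - 5)*(k - 2)*(k + 2)*(k + 3)*(k - 5)
(5) = (b - 2)*(b + 3)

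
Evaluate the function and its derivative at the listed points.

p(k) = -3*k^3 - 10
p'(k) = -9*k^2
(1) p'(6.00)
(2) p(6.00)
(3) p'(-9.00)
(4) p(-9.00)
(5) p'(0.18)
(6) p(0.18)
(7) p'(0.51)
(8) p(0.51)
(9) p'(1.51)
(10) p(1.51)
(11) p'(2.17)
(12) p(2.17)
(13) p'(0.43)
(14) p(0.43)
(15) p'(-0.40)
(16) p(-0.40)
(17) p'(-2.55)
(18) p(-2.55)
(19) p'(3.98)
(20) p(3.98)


(1) = -324.00
(2) = -658.00
(3) = -729.00
(4) = 2177.00
(5) = -0.29
(6) = -10.02
(7) = -2.34
(8) = -10.40
(9) = -20.52
(10) = -20.33
(11) = -42.38
(12) = -40.65
(13) = -1.66
(14) = -10.24
(15) = -1.44
(16) = -9.81
(17) = -58.52
(18) = 39.74
(19) = -142.56
(20) = -199.13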